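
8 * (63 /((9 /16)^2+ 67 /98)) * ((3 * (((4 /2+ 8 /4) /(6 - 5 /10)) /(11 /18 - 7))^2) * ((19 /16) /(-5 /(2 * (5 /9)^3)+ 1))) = -133437652992 /77890311785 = -1.71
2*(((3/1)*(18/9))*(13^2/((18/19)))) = 6422/3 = 2140.67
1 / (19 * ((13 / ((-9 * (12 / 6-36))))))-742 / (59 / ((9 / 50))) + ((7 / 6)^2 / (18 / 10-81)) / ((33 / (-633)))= -39718647653 / 57131989200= -0.70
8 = 8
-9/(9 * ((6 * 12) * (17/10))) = -5/612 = -0.01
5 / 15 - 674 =-673.67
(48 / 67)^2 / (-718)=-0.00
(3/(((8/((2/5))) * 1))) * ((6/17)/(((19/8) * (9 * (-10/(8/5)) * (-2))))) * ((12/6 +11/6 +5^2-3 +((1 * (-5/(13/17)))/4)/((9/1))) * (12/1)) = 19208/314925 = 0.06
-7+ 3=-4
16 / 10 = 8 / 5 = 1.60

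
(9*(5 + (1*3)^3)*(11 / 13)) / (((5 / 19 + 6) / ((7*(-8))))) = -481536 / 221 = -2178.90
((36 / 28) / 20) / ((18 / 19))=19 / 280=0.07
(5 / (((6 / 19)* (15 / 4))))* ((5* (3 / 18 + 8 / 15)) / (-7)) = -19 / 9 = -2.11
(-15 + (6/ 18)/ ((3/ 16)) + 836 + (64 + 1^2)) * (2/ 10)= 1598/ 9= 177.56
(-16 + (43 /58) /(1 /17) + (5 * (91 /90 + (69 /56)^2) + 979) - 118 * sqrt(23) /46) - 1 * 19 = 793327153 /818496 - 59 * sqrt(23) /23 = 956.95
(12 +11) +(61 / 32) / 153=112669 / 4896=23.01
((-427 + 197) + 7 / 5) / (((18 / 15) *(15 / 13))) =-1651 / 10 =-165.10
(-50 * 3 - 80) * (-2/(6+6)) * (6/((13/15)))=3450/13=265.38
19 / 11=1.73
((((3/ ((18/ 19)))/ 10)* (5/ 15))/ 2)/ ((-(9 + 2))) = -0.00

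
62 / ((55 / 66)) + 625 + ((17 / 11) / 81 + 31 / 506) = 143344507 / 204930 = 699.48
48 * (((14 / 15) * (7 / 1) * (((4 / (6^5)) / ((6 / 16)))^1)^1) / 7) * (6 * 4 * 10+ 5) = 10976 / 729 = 15.06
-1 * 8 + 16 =8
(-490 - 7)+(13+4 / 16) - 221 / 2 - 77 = -2685 / 4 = -671.25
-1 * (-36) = 36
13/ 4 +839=3369/ 4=842.25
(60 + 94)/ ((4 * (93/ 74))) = 2849/ 93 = 30.63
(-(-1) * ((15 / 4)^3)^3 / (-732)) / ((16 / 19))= -243474609375 / 1023410176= -237.91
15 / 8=1.88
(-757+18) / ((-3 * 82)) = 739 / 246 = 3.00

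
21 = 21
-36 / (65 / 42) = -1512 / 65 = -23.26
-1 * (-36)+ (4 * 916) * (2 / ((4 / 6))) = 11028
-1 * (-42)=42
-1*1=-1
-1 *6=-6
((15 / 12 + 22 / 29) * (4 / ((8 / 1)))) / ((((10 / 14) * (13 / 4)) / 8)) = 6524 / 1885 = 3.46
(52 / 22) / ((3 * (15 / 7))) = 0.37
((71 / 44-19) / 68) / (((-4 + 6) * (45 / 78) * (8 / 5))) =-195 / 1408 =-0.14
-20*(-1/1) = 20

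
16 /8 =2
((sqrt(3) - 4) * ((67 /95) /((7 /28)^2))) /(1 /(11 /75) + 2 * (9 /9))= -47168 /9215 + 11792 * sqrt(3) /9215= -2.90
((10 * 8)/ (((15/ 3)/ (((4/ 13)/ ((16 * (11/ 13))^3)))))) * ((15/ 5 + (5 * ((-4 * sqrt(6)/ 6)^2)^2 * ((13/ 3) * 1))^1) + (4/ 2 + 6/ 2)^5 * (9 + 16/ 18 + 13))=327097979/ 2299968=142.22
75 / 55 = 15 / 11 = 1.36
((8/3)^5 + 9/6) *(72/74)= 132530/999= 132.66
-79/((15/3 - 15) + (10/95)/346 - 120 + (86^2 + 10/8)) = -1038692/95549807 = -0.01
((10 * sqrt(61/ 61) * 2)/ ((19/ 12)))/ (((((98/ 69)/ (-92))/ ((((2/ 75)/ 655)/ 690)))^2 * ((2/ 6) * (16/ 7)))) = 2116/ 8737362265625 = 0.00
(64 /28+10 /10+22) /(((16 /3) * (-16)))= -531 /1792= -0.30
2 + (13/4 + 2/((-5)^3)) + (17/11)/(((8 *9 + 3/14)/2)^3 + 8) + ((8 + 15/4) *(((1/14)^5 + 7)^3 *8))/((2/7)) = 3564207397721817123136951556100187/31582933100264892780679168000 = 112852.32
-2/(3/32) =-64/3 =-21.33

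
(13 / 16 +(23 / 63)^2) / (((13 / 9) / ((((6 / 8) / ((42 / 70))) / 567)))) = 0.00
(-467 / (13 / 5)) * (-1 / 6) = 2335 / 78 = 29.94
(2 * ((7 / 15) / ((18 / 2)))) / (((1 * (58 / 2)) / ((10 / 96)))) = 7 / 18792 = 0.00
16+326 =342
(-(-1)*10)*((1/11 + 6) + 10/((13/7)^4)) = 21776970/314171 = 69.32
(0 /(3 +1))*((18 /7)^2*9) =0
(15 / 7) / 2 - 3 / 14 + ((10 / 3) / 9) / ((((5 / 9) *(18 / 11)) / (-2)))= 8 / 189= 0.04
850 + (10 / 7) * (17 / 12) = 35785 / 42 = 852.02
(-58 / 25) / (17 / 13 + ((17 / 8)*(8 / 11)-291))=8294 / 1030125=0.01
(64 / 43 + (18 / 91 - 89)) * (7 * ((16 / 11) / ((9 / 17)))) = -92931248 / 55341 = -1679.25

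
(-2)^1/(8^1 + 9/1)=-2/17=-0.12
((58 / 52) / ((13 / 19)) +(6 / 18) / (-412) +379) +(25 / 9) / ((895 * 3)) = 128086745375 / 336512124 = 380.63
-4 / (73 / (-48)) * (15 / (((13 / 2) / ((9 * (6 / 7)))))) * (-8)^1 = -2488320 / 6643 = -374.58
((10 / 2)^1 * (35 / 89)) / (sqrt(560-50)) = 35 * sqrt(510) / 9078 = 0.09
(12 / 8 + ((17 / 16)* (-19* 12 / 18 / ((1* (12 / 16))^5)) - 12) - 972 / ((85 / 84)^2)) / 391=-10707622181 / 4118813550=-2.60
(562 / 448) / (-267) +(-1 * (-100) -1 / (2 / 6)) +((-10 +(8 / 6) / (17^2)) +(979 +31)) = 18961108199 / 17284512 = 1097.00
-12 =-12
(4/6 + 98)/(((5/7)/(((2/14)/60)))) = 74/225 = 0.33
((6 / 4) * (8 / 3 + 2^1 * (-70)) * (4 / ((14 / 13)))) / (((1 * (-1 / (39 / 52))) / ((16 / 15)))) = 21424 / 35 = 612.11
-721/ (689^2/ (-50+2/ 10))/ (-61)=-179529/ 144789905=-0.00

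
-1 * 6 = -6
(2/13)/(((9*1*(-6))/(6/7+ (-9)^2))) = -191/819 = -0.23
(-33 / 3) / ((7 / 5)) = -55 / 7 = -7.86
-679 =-679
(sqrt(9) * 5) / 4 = 15 / 4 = 3.75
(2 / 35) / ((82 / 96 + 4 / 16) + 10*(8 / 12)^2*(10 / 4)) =288 / 61565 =0.00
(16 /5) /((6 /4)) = 32 /15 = 2.13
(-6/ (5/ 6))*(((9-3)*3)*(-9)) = 5832/ 5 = 1166.40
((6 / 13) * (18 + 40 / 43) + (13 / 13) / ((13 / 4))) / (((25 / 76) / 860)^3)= 262642332860416 / 1625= 161626050991.03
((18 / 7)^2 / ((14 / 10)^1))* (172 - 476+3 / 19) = -1435.06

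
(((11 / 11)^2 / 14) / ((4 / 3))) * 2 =3 / 28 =0.11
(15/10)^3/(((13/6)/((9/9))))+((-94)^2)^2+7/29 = 117736945881/1508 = 78074897.80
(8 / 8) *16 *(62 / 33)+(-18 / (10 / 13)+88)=15619 / 165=94.66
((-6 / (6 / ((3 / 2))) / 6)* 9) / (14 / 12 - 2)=27 / 10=2.70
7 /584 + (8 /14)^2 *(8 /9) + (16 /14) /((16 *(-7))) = 75211 /257544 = 0.29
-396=-396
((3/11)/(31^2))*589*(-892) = -50844/341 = -149.10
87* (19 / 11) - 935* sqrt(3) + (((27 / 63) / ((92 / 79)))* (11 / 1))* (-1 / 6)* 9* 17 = 666537 / 14168 - 935* sqrt(3) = -1572.42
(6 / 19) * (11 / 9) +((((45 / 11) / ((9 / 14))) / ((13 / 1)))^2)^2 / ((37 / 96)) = 471766263214 / 881902816509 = 0.53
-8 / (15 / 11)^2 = -968 / 225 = -4.30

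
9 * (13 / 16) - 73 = -1051 / 16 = -65.69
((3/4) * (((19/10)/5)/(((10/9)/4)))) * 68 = 8721/125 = 69.77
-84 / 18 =-14 / 3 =-4.67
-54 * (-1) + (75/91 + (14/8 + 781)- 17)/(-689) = 13263951/250796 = 52.89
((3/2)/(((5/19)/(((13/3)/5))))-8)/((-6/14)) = 357/50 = 7.14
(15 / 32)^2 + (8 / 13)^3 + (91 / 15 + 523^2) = 9230707756123 / 33745920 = 273535.52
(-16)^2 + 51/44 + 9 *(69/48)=270.10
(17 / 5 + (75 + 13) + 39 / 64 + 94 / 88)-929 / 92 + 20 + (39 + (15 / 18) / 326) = 5620999231 / 39589440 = 141.98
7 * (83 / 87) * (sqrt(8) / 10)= 581 * sqrt(2) / 435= 1.89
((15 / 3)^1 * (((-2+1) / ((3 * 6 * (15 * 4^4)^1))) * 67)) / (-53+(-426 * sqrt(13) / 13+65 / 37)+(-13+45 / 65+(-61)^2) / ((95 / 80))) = -716247620933 / 453295535694545664 - 30562378769 * sqrt(13) / 1813182142778182656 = -0.00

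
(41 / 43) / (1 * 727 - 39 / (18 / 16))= 123 / 89311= 0.00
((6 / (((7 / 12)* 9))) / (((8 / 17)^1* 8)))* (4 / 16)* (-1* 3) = -51 / 224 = -0.23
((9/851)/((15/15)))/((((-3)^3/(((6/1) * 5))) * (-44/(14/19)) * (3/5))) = 175/533577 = 0.00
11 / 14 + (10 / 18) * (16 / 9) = 2011 / 1134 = 1.77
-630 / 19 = -33.16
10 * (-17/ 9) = -170/ 9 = -18.89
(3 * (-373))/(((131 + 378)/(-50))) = 55950/509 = 109.92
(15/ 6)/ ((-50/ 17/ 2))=-1.70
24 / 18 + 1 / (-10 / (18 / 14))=1.20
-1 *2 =-2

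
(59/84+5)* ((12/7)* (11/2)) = 53.77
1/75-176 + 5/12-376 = -55157/100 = -551.57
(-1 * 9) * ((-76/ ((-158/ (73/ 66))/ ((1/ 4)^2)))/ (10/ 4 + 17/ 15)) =-62415/ 757768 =-0.08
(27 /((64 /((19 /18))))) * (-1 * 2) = -57 /64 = -0.89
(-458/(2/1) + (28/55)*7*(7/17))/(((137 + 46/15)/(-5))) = 3191145/392887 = 8.12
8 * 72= 576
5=5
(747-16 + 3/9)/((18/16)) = 17552/27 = 650.07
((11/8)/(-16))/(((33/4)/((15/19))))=-5/608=-0.01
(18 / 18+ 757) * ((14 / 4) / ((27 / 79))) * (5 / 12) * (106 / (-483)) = -7934365 / 11178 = -709.82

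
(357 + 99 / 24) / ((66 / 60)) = 14445 / 44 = 328.30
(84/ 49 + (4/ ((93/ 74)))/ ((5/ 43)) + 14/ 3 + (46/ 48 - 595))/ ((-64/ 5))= 14589917/ 333312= 43.77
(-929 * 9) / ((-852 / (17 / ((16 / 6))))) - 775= -1618663 / 2272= -712.44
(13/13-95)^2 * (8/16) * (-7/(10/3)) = -46389/5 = -9277.80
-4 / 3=-1.33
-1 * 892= -892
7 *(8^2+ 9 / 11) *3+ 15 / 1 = 15138 / 11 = 1376.18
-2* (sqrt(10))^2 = -20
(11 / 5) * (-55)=-121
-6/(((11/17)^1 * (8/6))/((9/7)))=-1377/154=-8.94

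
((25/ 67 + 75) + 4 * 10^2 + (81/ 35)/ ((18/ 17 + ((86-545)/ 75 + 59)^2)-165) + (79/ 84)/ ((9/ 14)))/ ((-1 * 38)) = -337761101008553/ 26916792262164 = -12.55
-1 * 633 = -633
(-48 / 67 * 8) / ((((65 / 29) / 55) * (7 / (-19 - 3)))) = 2694912 / 6097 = 442.01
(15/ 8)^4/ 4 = 50625/ 16384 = 3.09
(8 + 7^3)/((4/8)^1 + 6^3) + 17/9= 13679/3897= 3.51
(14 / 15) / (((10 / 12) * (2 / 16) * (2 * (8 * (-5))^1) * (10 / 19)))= -0.21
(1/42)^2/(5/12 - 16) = -1/27489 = -0.00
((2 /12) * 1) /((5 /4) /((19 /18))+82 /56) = 266 /4227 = 0.06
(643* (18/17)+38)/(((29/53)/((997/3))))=645717020/1479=436590.28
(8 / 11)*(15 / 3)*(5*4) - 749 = -7439 / 11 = -676.27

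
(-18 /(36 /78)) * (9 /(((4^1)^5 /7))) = -2457 /1024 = -2.40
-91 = -91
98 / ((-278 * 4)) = -49 / 556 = -0.09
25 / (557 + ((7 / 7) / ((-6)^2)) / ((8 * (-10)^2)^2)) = 576000000 / 12833280001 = 0.04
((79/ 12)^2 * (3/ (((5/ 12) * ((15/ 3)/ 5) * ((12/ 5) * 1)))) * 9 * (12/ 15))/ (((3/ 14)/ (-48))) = -209697.60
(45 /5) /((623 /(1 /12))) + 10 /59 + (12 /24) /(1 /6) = 466181 /147028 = 3.17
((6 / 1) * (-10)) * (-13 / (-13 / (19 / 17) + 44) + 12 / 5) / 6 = -2458 / 123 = -19.98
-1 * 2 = -2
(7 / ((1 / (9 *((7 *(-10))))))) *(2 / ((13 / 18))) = -158760 / 13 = -12212.31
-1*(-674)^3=306182024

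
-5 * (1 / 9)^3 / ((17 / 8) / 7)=-280 / 12393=-0.02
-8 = -8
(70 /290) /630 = 1 /2610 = 0.00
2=2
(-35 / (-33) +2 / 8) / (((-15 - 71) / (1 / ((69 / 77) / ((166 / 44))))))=-100513 / 1566576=-0.06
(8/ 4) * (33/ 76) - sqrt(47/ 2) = 33/ 38 - sqrt(94)/ 2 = -3.98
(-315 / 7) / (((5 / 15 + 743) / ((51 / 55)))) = -0.06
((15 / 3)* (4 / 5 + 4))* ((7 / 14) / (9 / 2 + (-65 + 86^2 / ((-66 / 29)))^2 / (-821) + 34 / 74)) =-793933272 / 885120043583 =-0.00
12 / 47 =0.26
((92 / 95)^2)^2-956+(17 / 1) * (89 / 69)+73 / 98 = -513563583006073 / 550769126250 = -932.45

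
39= 39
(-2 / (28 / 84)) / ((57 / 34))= -68 / 19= -3.58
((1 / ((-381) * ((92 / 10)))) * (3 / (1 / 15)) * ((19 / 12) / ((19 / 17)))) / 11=-425 / 257048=-0.00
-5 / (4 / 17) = -85 / 4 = -21.25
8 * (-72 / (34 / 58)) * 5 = -83520 / 17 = -4912.94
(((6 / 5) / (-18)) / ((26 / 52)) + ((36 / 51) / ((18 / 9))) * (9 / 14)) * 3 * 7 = 167 / 85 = 1.96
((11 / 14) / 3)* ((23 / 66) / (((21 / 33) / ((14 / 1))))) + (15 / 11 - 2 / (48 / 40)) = 2363 / 1386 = 1.70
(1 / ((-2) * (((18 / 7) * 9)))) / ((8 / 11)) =-77 / 2592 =-0.03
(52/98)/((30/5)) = 13/147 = 0.09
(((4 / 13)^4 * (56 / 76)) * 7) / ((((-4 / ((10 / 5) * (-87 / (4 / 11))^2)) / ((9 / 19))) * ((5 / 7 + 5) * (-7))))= 807778818 / 51552605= 15.67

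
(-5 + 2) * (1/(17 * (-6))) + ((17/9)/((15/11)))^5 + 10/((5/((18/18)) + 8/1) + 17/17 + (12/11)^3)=89757365827940003/15521661105243750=5.78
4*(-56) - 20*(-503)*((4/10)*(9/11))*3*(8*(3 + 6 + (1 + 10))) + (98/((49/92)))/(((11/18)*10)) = 86907736/55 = 1580140.65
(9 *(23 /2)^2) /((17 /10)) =700.15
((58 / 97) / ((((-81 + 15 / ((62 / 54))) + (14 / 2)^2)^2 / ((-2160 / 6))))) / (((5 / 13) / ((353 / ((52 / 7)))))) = -2479114764 / 33423193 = -74.17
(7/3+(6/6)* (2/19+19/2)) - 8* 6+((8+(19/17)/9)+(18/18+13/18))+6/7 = -516007/20349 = -25.36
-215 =-215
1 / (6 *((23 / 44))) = 22 / 69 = 0.32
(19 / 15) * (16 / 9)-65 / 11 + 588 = 867749 / 1485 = 584.34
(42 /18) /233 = 7 /699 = 0.01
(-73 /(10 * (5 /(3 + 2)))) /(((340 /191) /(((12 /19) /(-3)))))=13943 /16150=0.86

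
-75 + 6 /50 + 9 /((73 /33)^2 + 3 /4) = -73.29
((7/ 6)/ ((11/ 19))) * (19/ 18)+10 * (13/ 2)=79747/ 1188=67.13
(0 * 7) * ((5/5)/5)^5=0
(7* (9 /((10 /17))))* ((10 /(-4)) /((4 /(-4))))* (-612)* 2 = -327726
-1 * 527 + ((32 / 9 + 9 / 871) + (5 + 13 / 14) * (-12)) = -32626222 / 54873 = -594.58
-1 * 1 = -1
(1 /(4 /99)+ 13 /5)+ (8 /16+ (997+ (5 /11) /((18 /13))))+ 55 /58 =58920187 /57420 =1026.13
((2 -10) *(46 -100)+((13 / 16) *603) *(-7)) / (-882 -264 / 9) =143883 / 43744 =3.29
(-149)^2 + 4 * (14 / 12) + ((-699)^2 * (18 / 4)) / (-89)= -1334401 / 534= -2498.88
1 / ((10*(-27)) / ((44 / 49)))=-22 / 6615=-0.00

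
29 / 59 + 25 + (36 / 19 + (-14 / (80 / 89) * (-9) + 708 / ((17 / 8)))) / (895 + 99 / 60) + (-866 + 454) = -263815638593 / 683498362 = -385.98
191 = 191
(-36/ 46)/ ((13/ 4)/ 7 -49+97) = -504/ 31211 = -0.02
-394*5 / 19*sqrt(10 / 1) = -1970*sqrt(10) / 19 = -327.88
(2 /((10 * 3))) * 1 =1 /15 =0.07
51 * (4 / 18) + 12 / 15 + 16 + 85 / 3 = 847 / 15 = 56.47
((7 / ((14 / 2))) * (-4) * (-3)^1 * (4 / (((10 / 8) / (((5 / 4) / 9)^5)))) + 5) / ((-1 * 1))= -1575265 / 314928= -5.00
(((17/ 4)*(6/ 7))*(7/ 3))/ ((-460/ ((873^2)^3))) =-7525483079615035713/ 920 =-8179872912625038.82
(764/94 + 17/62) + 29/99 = 2508323/288486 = 8.69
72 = 72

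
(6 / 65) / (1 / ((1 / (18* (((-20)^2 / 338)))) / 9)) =13 / 27000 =0.00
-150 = -150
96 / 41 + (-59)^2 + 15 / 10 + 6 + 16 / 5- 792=1107837 / 410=2702.04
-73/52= -1.40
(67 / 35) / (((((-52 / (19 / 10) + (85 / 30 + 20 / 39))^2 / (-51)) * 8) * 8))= -208467753 / 78862385840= -0.00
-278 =-278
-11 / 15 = -0.73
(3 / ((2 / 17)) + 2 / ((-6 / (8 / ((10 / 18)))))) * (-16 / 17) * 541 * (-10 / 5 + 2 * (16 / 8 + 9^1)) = -210799.06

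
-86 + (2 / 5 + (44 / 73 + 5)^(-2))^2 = -60032835369301 / 699573324025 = -85.81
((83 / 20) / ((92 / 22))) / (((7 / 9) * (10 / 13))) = 1.66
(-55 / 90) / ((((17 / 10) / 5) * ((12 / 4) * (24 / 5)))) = -1375 / 11016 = -0.12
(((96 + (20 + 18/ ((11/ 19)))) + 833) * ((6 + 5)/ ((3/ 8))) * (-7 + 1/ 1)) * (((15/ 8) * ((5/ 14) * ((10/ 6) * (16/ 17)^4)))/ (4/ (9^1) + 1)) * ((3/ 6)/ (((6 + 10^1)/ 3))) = -74518272000/ 7600411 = -9804.51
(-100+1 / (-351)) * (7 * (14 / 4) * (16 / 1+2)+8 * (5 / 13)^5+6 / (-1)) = -5670126207955 / 130323843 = -43507.97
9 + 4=13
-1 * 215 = -215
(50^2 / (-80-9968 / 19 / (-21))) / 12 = -11875 / 3136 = -3.79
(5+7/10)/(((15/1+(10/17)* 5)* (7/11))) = 10659/21350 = 0.50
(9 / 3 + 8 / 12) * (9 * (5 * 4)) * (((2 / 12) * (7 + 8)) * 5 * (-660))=-5445000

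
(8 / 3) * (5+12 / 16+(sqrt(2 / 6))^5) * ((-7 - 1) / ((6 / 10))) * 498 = -305440 / 3 - 53120 * sqrt(3) / 81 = -102949.22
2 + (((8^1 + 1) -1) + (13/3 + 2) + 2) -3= 46/3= 15.33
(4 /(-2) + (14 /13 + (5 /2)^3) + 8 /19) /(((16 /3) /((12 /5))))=6.81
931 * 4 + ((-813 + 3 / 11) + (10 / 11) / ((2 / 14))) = 32094 / 11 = 2917.64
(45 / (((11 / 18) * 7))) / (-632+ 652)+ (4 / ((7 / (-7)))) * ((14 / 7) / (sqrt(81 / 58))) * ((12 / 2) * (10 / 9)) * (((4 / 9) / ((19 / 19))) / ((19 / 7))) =81 / 154 - 4480 * sqrt(58) / 4617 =-6.86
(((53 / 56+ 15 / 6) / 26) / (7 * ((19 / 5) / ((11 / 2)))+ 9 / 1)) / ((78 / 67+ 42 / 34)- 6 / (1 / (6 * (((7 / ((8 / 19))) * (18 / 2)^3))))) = -12090485 / 550628961719928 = -0.00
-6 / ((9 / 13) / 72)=-624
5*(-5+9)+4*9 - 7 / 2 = 105 / 2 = 52.50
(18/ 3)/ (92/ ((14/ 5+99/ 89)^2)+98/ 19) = 172771617/ 321596819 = 0.54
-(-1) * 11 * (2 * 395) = 8690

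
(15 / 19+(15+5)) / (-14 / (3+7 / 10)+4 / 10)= -73075 / 11894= -6.14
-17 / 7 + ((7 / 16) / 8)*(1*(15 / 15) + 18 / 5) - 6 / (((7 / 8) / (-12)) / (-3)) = -1115673 / 4480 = -249.03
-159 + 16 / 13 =-2051 / 13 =-157.77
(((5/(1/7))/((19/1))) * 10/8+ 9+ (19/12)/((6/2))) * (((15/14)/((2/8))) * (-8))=-23120/57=-405.61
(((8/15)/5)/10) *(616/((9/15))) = 2464/225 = 10.95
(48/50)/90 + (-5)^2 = 9379/375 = 25.01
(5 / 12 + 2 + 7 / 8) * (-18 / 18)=-79 / 24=-3.29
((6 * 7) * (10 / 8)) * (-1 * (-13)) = 1365 / 2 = 682.50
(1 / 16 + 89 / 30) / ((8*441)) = 727 / 846720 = 0.00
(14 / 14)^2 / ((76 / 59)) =0.78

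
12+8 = 20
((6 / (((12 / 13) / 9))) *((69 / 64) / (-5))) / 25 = -8073 / 16000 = -0.50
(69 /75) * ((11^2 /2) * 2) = 111.32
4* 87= 348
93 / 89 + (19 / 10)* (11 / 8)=26041 / 7120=3.66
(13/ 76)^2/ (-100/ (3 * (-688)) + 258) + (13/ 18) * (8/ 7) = 9999565927/ 12113194716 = 0.83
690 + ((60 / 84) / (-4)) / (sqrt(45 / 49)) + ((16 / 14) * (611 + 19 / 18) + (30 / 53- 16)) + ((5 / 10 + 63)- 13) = 9513199 / 6678- sqrt(5) / 12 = 1424.37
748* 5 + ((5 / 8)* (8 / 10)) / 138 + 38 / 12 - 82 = 1010483 / 276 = 3661.17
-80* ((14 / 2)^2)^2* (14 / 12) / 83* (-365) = 245382200 / 249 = 985470.68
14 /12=7 /6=1.17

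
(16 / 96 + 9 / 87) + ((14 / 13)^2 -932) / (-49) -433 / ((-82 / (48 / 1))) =16111991743 / 59076654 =272.73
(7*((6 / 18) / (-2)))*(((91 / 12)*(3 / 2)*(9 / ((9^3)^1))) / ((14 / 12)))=-0.14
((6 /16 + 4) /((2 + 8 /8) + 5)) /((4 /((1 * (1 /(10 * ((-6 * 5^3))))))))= -7 /384000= -0.00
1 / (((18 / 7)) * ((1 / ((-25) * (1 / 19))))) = -0.51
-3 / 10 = -0.30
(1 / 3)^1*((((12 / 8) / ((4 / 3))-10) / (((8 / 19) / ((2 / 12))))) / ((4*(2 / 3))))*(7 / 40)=-9443 / 122880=-0.08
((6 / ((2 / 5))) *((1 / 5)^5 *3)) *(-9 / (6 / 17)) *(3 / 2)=-1377 / 2500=-0.55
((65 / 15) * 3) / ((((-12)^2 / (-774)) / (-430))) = 30046.25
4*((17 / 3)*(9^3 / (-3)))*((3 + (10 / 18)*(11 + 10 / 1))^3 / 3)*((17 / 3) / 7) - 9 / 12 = -393890879 / 84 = -4689177.13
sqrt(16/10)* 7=14* sqrt(10)/5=8.85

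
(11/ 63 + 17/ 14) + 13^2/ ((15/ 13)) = 13307/ 90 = 147.86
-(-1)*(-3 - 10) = -13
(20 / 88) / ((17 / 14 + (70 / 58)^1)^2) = 412090 / 10629179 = 0.04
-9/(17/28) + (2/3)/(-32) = -12113/816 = -14.84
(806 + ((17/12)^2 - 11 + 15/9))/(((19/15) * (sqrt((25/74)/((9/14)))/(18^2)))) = 9315729 * sqrt(259)/532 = 281809.15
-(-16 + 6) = 10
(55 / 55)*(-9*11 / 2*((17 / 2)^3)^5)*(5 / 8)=-1416899410497358817535 / 524288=-2702521153444974.55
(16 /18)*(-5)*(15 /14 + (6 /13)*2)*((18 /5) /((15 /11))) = -10648 /455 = -23.40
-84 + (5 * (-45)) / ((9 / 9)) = -309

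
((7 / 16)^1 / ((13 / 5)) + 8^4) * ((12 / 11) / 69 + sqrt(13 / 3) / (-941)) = 852003 / 13156 - 284001 * sqrt(39) / 195728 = 55.70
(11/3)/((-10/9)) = -33/10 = -3.30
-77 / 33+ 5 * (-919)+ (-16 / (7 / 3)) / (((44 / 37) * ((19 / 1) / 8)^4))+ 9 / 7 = -4596.23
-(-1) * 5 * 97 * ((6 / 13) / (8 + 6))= 1455 / 91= 15.99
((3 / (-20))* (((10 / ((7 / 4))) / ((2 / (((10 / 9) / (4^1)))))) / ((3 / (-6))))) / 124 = 5 / 2604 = 0.00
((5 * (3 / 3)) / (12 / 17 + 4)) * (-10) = -85 / 8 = -10.62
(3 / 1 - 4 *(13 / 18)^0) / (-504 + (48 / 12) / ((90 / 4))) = 45 / 22672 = 0.00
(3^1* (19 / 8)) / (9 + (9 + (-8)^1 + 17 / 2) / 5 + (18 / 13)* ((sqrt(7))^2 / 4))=0.53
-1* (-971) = 971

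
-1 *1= -1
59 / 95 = 0.62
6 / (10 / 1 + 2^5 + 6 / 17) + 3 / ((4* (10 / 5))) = 31 / 60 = 0.52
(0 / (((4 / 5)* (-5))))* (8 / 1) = 0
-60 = -60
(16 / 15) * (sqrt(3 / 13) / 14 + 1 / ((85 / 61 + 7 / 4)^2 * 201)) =952576 / 1773691335 + 8 * sqrt(39) / 1365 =0.04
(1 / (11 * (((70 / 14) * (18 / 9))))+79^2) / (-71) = -686511 / 7810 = -87.90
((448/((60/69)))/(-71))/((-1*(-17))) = -2576/6035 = -0.43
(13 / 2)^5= 11602.91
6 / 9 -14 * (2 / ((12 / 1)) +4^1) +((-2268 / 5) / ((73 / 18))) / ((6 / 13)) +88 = -212.00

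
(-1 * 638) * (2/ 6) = -638/ 3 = -212.67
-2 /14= -1 /7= -0.14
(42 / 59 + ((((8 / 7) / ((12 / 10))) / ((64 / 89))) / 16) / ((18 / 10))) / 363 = 0.00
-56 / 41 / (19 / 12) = -0.86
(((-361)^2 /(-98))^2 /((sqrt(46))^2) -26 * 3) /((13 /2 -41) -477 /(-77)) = -186440142779 /137552604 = -1355.41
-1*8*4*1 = -32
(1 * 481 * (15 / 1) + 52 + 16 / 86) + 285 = 324744 / 43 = 7552.19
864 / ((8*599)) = 108 / 599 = 0.18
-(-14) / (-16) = -7 / 8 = -0.88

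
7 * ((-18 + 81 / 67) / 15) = -525 / 67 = -7.84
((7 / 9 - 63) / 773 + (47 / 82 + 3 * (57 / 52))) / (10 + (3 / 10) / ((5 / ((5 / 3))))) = 280415305 / 749032362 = 0.37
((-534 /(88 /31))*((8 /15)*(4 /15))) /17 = -22072 /14025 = -1.57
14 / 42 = 1 / 3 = 0.33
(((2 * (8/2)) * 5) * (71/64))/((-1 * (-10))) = 71/16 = 4.44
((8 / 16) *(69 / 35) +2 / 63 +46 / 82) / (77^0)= 40771 / 25830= 1.58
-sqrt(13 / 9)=-sqrt(13) / 3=-1.20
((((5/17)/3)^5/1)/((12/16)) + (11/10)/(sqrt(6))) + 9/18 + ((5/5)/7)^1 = 11 * sqrt(6)/60 + 9315856777/14491060542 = 1.09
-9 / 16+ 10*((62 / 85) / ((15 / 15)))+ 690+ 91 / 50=4750151 / 6800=698.55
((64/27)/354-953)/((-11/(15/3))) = 22771775/52569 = 433.18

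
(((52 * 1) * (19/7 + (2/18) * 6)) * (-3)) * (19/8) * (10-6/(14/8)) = -403351/49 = -8231.65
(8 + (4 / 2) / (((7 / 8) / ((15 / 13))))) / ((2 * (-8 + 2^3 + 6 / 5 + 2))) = 605 / 364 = 1.66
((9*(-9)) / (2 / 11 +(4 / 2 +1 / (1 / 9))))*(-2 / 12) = 99 / 82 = 1.21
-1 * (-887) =887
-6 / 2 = -3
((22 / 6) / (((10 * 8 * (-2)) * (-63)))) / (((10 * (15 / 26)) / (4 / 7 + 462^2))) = 6676813 / 496125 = 13.46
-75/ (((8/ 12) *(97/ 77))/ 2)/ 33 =-525/ 97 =-5.41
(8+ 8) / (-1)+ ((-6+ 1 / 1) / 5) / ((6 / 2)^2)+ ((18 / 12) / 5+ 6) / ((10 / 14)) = -3281 / 450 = -7.29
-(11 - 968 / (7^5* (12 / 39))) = -181731 / 16807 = -10.81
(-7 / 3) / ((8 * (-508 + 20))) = 7 / 11712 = 0.00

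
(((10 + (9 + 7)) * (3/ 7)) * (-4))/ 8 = -39/ 7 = -5.57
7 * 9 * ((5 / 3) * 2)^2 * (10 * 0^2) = 0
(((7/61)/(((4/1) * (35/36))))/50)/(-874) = -9/13328500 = -0.00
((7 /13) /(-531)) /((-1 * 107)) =7 /738621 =0.00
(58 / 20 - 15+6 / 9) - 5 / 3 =-131 / 10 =-13.10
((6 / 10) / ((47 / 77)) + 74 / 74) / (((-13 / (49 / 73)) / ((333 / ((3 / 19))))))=-48156906 / 223015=-215.94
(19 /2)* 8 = 76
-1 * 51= -51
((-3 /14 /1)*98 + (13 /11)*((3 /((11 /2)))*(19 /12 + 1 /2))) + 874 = 206751 /242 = 854.34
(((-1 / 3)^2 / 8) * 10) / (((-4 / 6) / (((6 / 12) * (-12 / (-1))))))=-5 / 4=-1.25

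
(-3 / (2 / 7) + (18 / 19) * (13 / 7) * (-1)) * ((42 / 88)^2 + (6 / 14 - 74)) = 3241280733 / 3604832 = 899.15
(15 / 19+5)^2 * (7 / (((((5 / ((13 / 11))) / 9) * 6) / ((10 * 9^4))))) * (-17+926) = 1790973884700 / 361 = 4961146495.01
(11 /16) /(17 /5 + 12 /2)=55 /752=0.07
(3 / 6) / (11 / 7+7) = 7 / 120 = 0.06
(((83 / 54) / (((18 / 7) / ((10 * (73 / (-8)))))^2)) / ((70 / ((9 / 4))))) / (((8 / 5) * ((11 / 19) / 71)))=104417625025 / 21897216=4768.53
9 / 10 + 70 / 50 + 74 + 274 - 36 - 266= 483 / 10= 48.30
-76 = -76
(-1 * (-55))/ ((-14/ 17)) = -935/ 14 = -66.79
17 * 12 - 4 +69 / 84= 5623 / 28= 200.82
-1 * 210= -210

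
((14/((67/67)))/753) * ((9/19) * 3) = 126/4769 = 0.03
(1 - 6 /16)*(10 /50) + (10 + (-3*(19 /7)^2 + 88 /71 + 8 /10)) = -1382917 /139160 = -9.94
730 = 730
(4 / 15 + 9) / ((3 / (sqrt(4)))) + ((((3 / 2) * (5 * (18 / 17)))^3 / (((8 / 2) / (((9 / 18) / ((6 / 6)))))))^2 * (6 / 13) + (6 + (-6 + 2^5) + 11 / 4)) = 835708526949967 / 451855291680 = 1849.50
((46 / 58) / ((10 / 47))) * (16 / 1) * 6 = 51888 / 145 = 357.85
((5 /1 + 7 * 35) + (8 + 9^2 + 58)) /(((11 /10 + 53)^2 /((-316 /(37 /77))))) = -965980400 /10829197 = -89.20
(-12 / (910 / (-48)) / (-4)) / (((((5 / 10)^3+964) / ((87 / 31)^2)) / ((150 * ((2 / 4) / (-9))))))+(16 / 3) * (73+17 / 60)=1318177908316 / 3372547815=390.86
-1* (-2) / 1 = 2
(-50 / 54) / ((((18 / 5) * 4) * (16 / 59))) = -7375 / 31104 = -0.24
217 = 217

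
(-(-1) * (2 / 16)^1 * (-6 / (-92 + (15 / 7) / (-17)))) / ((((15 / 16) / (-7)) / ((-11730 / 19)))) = 7816872 / 208297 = 37.53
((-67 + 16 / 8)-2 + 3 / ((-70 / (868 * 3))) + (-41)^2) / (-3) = -2504 / 5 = -500.80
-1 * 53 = -53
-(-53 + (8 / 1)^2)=-11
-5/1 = -5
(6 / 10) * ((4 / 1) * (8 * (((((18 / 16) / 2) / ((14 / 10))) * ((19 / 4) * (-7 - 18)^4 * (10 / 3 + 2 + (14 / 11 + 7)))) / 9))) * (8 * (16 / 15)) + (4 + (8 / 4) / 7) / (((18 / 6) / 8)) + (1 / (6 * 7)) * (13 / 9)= 184653691.12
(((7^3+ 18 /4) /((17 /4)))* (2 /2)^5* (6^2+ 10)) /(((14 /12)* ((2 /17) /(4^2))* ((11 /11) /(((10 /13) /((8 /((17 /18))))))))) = 10869800 /273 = 39816.12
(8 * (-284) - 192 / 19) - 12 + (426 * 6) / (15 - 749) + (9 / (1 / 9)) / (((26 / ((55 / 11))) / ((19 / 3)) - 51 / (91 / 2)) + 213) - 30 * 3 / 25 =-49167870205649 / 21369839315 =-2300.81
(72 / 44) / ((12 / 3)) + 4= 97 / 22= 4.41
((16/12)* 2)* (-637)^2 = 1082050.67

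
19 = 19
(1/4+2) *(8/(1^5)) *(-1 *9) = -162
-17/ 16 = -1.06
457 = 457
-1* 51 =-51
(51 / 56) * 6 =153 / 28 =5.46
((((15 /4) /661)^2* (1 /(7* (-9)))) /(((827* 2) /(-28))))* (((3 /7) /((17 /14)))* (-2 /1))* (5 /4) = -375 /49141378712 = -0.00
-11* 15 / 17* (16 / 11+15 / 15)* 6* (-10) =24300 / 17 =1429.41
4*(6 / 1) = 24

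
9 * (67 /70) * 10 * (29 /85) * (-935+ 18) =-2290797 /85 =-26950.55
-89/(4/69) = -6141/4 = -1535.25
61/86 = 0.71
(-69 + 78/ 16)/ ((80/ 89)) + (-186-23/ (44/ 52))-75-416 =-5459667/ 7040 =-775.52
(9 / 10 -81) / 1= -801 / 10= -80.10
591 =591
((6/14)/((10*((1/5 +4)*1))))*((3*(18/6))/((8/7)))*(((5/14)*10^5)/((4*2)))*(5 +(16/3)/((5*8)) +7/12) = 65625/32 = 2050.78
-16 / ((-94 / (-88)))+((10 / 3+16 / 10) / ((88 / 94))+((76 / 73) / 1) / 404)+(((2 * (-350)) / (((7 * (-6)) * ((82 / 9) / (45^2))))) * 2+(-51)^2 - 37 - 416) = 9546.83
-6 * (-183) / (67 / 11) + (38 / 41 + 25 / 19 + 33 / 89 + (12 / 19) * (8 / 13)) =11067224492 / 60387301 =183.27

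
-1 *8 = -8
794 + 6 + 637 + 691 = 2128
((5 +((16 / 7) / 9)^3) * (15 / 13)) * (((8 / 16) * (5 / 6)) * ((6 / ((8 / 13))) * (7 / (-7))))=-31358275 / 1333584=-23.51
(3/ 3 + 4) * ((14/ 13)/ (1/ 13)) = 70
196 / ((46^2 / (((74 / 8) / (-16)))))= -1813 / 33856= -0.05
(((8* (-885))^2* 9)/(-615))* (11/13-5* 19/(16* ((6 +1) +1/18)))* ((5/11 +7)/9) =-50961840/18161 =-2806.11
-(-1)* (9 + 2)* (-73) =-803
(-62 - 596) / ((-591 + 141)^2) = -329 / 101250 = -0.00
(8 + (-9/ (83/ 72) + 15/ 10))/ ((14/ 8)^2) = 2248/ 4067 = 0.55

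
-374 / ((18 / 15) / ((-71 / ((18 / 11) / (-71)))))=-51846685 / 54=-960123.80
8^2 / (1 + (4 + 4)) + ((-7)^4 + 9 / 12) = 86719 / 36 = 2408.86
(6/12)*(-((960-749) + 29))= -120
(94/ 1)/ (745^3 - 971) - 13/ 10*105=-56441747177/ 413492654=-136.50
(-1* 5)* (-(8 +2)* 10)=500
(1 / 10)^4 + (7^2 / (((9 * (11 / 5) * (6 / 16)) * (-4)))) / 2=-0.82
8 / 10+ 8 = 44 / 5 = 8.80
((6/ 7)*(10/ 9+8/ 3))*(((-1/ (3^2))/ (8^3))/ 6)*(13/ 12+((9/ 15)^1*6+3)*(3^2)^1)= -61693/ 8709120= -0.01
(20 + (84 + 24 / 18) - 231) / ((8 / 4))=-377 / 6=-62.83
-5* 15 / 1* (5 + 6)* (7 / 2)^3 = -35371.88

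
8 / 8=1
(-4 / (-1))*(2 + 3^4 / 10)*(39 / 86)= 3939 / 215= 18.32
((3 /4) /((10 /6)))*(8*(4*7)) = 504 /5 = 100.80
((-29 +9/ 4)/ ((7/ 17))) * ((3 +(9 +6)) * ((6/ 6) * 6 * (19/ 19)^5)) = -7016.14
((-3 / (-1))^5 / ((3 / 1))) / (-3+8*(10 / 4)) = 81 / 17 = 4.76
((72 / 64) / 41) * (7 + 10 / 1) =153 / 328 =0.47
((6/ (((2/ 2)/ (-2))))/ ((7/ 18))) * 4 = -123.43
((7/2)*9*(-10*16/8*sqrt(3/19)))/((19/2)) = -1260*sqrt(57)/361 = -26.35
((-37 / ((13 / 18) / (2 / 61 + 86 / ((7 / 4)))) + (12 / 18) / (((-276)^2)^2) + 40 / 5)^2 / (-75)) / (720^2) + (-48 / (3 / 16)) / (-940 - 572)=0.01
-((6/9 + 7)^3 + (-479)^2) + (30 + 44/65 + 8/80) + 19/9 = -806804183/3510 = -229858.74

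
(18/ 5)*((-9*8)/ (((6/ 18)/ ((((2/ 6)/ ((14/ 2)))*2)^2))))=-1728/ 245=-7.05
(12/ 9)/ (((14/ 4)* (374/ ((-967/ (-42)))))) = 1934/ 82467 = 0.02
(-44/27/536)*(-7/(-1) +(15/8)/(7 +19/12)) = -16357/745308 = -0.02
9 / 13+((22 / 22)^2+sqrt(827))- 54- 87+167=360 / 13+sqrt(827)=56.45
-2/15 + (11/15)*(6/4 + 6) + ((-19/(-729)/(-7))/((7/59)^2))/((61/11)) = 811295239/152528670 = 5.32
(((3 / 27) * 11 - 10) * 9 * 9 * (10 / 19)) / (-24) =1185 / 76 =15.59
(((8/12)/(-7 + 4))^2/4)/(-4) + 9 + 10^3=326915/324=1009.00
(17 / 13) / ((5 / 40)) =10.46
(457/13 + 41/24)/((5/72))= 34503/65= 530.82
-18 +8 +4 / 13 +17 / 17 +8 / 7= -687 / 91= -7.55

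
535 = 535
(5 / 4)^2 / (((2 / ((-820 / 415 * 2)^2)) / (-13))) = -1092650 / 6889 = -158.61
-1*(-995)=995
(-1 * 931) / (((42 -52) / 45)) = 8379 / 2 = 4189.50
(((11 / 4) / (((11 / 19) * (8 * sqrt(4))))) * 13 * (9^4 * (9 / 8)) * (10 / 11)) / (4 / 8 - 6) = -72925515 / 15488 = -4708.52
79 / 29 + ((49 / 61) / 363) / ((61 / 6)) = 35571881 / 13056989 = 2.72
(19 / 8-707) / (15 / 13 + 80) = -73281 / 8440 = -8.68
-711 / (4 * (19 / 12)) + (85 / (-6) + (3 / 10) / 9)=-36023 / 285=-126.40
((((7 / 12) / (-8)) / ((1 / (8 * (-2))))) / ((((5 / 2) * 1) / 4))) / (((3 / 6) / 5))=56 / 3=18.67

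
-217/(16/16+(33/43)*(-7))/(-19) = -9331/3572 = -2.61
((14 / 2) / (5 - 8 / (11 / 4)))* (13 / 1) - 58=-333 / 23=-14.48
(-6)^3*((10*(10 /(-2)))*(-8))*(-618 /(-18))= -2966400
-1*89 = -89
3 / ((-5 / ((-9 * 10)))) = 54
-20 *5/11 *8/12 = -200/33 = -6.06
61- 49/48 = 2879/48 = 59.98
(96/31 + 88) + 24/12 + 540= 19626/31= 633.10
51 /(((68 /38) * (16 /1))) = 57 /32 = 1.78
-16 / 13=-1.23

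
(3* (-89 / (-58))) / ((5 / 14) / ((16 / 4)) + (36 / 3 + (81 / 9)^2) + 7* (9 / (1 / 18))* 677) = 7476 / 1246925209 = 0.00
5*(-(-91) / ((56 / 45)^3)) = 5923125 / 25088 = 236.09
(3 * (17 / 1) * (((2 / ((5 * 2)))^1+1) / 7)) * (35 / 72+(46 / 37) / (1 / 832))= 46866943 / 5180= 9047.67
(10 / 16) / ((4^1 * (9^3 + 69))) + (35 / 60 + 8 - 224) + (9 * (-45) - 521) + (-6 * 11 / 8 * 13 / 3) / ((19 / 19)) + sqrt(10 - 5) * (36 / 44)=-10020041 / 8512 + 9 * sqrt(5) / 11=-1175.34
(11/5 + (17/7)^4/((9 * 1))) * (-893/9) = -585186472/972405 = -601.79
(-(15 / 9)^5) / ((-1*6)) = 3125 / 1458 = 2.14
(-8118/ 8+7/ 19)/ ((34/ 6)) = -231279/ 1292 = -179.01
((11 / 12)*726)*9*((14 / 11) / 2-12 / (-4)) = 21780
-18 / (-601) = 18 / 601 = 0.03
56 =56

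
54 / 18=3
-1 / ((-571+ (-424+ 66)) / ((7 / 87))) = 7 / 80823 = 0.00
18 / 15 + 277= 1391 / 5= 278.20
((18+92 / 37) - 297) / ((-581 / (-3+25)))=225082 / 21497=10.47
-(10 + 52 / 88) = -233 / 22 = -10.59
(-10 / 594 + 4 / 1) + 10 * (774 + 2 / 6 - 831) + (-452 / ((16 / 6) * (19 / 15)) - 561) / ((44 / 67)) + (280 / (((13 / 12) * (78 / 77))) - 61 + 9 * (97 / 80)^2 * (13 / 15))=-43184584040683 / 30517344000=-1415.08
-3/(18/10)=-5/3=-1.67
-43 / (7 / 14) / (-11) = 86 / 11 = 7.82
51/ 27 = 17/ 9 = 1.89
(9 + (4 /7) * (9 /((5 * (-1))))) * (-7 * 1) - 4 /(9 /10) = -2711 /45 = -60.24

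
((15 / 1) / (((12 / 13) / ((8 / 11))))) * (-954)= -124020 / 11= -11274.55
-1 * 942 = -942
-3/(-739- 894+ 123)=3/1510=0.00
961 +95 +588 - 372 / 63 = 34400 / 21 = 1638.10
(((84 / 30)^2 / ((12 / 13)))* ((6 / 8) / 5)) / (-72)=-637 / 36000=-0.02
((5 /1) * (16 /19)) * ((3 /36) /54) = 10 /1539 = 0.01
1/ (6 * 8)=1/ 48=0.02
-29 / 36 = -0.81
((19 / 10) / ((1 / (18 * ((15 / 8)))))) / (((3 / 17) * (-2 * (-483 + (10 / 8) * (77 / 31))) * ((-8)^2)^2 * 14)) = 90117 / 13649477632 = 0.00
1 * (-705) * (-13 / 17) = 9165 / 17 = 539.12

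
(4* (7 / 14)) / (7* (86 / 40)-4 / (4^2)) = 5 / 37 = 0.14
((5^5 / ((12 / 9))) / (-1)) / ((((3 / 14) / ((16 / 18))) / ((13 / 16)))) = -7899.31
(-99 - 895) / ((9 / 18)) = -1988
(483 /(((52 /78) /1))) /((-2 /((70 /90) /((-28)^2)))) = -23 /64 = -0.36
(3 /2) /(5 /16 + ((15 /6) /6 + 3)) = 72 /179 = 0.40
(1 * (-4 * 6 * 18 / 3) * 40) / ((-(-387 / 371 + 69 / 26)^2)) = 2220.15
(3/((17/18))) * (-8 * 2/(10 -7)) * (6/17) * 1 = -1728/289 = -5.98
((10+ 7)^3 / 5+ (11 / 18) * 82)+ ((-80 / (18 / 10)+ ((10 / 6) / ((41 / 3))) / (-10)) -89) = 1106083 / 1230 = 899.25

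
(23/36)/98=23/3528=0.01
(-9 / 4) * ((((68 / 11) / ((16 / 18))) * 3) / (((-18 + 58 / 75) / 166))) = 1512675 / 3344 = 452.35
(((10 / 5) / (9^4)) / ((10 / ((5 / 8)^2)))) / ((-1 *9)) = -5 / 3779136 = -0.00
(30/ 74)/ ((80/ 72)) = 27/ 74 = 0.36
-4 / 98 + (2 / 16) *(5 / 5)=33 / 392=0.08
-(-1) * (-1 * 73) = -73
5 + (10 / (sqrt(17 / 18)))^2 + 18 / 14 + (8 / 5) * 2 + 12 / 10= 69358 / 595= 116.57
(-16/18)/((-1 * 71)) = 8/639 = 0.01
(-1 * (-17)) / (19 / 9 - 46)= -153 / 395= -0.39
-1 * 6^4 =-1296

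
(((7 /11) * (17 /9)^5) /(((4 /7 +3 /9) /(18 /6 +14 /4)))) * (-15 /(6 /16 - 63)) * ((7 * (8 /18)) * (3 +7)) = 5064913890400 /6182961741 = 819.17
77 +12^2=221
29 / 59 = 0.49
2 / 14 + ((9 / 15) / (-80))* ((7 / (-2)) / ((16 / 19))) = 15593 / 89600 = 0.17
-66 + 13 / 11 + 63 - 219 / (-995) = -17491 / 10945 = -1.60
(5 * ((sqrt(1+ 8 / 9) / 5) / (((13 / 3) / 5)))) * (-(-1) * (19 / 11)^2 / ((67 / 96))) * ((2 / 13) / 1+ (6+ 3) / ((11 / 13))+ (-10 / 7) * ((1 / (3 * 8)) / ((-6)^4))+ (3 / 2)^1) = 83.32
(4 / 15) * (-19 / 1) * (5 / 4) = -19 / 3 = -6.33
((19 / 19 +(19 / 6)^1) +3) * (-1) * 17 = -731 / 6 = -121.83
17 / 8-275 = -2183 / 8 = -272.88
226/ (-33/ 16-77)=-3616/ 1265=-2.86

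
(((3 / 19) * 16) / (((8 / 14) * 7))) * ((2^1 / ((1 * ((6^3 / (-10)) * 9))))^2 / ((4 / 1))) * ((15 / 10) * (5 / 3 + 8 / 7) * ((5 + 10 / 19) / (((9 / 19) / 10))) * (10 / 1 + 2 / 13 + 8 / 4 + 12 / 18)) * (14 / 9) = 64531250 / 393797781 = 0.16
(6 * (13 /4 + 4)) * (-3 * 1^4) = -261 /2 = -130.50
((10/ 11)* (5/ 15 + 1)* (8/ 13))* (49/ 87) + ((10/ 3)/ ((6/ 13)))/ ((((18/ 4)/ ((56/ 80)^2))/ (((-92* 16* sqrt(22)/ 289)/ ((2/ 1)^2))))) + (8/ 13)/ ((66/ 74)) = 41432/ 37323 - 117208* sqrt(22)/ 117045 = -3.59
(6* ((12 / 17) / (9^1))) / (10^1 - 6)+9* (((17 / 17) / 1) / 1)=155 / 17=9.12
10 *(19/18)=95/9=10.56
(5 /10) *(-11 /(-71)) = 0.08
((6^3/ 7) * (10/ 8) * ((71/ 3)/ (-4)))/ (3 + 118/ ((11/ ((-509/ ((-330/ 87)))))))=-0.16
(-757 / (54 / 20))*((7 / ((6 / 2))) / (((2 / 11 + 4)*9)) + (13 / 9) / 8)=-4560925 / 67068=-68.00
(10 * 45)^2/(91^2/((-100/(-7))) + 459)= 20250000/103867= 194.96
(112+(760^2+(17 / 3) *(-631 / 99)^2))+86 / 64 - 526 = 543289862569 / 940896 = 577417.55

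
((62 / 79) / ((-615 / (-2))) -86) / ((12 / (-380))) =79385534 / 29151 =2723.25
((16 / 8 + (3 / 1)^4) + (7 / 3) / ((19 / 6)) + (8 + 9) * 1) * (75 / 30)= 4785 / 19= 251.84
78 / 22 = 3.55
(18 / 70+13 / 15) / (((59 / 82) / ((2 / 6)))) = 164 / 315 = 0.52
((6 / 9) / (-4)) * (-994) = 497 / 3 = 165.67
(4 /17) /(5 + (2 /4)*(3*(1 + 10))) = 8 /731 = 0.01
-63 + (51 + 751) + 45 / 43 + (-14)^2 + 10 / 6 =120965 / 129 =937.71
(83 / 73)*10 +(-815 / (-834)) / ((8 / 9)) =2024405 / 162352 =12.47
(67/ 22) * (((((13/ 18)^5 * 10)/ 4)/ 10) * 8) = 24876631/ 20785248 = 1.20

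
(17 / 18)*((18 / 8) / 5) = 17 / 40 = 0.42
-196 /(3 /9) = -588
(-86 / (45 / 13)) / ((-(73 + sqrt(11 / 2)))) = 0.33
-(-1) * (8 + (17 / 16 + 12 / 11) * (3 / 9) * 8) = 13.74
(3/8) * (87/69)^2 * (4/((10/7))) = 17661/10580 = 1.67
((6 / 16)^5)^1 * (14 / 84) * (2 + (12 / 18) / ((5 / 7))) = 297 / 81920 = 0.00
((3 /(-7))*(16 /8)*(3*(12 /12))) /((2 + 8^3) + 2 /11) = -99 /19796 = -0.01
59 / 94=0.63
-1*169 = -169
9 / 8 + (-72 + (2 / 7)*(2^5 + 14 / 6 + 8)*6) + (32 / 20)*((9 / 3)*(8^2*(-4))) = -343589 / 280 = -1227.10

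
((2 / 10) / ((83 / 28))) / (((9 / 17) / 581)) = 3332 / 45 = 74.04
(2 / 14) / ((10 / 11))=11 / 70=0.16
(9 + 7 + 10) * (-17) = -442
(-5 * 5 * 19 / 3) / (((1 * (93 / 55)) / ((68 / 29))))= -1776500 / 8091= -219.56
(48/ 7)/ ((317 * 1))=48/ 2219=0.02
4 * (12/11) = 48/11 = 4.36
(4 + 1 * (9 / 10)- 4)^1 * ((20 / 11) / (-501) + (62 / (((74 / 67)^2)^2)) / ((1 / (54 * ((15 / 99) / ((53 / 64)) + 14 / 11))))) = 10756978908223161 / 3649403782420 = 2947.60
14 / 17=0.82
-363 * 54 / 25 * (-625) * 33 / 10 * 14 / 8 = 11320155 / 4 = 2830038.75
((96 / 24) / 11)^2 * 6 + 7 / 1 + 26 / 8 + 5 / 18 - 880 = -3783965 / 4356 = -868.68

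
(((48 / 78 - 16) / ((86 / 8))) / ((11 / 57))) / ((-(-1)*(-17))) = 45600 / 104533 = 0.44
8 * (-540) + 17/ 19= -82063/ 19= -4319.11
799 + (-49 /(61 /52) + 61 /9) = 419440 /549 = 764.01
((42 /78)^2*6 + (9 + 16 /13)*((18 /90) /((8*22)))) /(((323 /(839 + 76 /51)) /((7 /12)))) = 15629804939 /5879674944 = 2.66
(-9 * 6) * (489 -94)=-21330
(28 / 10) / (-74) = -0.04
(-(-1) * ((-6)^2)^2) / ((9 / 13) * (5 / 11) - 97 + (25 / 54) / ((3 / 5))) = -30023136 / 2221937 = -13.51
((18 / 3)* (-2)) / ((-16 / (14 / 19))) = 21 / 38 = 0.55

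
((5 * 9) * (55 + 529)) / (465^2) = 584 / 4805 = 0.12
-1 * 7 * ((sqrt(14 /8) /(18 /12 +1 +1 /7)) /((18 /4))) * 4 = -392 * sqrt(7) /333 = -3.11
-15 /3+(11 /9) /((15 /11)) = -554 /135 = -4.10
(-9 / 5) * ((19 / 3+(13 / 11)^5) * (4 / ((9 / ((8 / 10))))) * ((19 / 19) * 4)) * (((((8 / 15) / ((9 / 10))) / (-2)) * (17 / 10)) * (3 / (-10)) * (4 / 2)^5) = -290633383936 / 2717735625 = -106.94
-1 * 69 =-69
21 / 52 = 0.40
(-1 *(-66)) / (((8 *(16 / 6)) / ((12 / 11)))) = 27 / 8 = 3.38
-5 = -5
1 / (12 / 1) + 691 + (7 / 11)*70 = 97103 / 132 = 735.63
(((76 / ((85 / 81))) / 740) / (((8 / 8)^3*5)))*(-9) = -13851 / 78625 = -0.18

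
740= 740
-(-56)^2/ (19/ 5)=-15680/ 19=-825.26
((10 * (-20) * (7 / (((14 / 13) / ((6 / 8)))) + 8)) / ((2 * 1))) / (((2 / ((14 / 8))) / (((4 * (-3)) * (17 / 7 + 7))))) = 254925 / 2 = 127462.50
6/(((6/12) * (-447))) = -4/149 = -0.03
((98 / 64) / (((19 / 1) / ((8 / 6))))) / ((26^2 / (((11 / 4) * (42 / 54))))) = 3773 / 11097216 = 0.00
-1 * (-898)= 898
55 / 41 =1.34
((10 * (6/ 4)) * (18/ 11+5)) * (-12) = -13140/ 11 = -1194.55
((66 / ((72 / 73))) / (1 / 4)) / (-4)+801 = 8809 / 12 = 734.08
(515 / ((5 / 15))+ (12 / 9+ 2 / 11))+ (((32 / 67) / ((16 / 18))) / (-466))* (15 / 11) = 796706575 / 515163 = 1546.51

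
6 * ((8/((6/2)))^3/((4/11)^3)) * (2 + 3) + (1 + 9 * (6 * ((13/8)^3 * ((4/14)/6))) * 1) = 191006245/16128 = 11843.15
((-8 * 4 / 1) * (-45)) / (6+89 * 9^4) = 96 / 38929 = 0.00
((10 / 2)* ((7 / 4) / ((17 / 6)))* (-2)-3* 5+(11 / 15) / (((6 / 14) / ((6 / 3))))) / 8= -6791 / 3060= -2.22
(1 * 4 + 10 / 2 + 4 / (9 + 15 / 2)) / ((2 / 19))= 5795 / 66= 87.80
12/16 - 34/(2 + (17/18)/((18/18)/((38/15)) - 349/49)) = -14704071/838636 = -17.53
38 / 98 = 19 / 49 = 0.39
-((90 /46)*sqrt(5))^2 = -10125 /529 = -19.14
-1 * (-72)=72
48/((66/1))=8/11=0.73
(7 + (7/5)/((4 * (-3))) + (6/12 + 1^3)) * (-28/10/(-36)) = 3521/5400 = 0.65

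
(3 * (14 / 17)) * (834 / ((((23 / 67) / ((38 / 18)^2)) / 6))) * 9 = 564814824 / 391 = 1444539.19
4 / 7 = 0.57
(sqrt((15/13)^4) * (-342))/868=-38475/73346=-0.52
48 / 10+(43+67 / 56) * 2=13047 / 140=93.19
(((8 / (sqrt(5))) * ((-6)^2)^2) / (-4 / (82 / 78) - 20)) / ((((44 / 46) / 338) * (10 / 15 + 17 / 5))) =-309809448 * sqrt(5) / 40931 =-16924.95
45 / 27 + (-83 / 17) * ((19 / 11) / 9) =1228 / 1683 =0.73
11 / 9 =1.22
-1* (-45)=45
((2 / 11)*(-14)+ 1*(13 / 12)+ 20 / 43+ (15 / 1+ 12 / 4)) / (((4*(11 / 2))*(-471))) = -96509 / 58814712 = -0.00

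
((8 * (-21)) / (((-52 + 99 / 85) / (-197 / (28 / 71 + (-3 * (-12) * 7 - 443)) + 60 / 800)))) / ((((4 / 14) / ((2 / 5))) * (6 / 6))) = 499865807 / 97460155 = 5.13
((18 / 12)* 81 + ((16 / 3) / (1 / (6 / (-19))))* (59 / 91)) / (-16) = -416371 / 55328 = -7.53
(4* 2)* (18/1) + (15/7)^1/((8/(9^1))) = 8199/56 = 146.41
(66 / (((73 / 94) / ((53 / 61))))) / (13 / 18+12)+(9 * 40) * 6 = 2208550536 / 1019737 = 2165.80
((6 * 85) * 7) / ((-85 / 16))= -672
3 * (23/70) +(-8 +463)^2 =14491819/70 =207025.99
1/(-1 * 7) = -1/7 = -0.14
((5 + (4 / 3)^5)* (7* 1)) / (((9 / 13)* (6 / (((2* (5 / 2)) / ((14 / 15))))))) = 727675 / 8748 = 83.18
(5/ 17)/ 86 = 5/ 1462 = 0.00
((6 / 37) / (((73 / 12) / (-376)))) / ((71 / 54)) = -1461888 / 191771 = -7.62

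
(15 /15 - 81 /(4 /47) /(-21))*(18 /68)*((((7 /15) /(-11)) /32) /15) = -1297 /1196800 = -0.00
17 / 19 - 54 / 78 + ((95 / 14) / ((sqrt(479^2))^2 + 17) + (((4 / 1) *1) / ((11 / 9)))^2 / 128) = 0.29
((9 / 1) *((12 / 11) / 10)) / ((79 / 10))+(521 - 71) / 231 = 1146 / 553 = 2.07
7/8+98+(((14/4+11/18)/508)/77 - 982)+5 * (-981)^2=3387312361199/704088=4810921.88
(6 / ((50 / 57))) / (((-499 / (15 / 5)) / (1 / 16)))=-513 / 199600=-0.00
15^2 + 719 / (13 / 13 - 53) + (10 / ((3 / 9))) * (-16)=-13979 / 52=-268.83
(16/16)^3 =1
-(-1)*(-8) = -8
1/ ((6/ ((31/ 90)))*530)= 31/ 286200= 0.00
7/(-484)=-7/484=-0.01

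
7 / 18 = 0.39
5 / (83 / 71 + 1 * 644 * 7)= 355 / 320151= 0.00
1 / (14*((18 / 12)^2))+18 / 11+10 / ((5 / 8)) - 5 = 8779 / 693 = 12.67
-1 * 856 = -856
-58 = -58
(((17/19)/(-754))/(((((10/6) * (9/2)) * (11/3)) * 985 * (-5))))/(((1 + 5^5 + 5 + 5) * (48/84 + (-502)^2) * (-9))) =-17/13800374055756288000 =-0.00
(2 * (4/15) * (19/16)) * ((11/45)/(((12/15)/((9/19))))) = 11/120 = 0.09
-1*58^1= -58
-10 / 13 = -0.77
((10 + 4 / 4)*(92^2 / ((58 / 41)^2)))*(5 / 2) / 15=19563478 / 2523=7754.05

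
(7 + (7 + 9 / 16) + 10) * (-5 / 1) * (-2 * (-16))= -3930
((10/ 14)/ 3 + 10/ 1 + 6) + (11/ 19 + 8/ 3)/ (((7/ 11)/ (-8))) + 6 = -18.56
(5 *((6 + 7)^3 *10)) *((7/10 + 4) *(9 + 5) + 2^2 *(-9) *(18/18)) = 3273530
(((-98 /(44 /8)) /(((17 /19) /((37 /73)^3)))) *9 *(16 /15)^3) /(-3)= 772635738112 /81839451375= 9.44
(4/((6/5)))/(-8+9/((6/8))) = 5/6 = 0.83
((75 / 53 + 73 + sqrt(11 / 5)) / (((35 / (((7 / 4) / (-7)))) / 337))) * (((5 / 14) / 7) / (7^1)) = -166141 / 127253 - 337 * sqrt(55) / 96040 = -1.33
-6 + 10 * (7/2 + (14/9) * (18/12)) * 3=169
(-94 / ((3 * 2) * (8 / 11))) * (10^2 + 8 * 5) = -18095 / 6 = -3015.83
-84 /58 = -42 /29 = -1.45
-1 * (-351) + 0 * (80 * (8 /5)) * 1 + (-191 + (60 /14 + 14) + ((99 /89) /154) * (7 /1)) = 222207 /1246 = 178.34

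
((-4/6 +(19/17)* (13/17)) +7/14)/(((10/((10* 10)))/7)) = 41755/867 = 48.16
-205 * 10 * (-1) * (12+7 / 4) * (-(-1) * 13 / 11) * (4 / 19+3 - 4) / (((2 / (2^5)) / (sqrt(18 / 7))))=-23985000 * sqrt(14) / 133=-674764.30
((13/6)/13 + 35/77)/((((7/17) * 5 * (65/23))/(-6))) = -16031/25025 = -0.64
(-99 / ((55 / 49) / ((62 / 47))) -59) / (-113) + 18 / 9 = 3.55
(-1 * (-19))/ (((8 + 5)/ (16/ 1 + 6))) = 418/ 13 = 32.15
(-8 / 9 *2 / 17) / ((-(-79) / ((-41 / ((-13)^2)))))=656 / 2042703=0.00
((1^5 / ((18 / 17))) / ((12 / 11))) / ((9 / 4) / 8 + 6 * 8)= 748 / 41715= 0.02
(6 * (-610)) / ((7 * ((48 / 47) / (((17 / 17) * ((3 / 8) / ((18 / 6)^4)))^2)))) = -14335 / 1306368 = -0.01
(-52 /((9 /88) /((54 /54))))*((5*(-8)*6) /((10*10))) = 18304 /15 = 1220.27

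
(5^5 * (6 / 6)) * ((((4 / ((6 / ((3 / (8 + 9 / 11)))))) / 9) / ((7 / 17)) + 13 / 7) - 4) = -39753125 / 6111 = -6505.18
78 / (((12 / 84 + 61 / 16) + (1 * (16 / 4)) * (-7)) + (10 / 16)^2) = -34944 / 10597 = -3.30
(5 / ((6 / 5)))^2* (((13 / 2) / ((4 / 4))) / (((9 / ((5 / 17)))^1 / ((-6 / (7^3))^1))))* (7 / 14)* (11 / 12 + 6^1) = -3371875 / 15113952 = -0.22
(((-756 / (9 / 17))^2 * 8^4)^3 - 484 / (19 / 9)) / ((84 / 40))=36904679223289082623388937078600 / 133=277478791152549493408939400000.00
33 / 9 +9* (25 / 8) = 763 / 24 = 31.79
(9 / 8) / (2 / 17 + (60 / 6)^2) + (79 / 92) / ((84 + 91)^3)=819996067 / 72973250000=0.01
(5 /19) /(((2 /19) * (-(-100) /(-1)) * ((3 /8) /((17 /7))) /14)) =-34 /15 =-2.27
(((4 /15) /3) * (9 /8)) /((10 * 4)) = 1 /400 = 0.00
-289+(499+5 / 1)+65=280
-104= -104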